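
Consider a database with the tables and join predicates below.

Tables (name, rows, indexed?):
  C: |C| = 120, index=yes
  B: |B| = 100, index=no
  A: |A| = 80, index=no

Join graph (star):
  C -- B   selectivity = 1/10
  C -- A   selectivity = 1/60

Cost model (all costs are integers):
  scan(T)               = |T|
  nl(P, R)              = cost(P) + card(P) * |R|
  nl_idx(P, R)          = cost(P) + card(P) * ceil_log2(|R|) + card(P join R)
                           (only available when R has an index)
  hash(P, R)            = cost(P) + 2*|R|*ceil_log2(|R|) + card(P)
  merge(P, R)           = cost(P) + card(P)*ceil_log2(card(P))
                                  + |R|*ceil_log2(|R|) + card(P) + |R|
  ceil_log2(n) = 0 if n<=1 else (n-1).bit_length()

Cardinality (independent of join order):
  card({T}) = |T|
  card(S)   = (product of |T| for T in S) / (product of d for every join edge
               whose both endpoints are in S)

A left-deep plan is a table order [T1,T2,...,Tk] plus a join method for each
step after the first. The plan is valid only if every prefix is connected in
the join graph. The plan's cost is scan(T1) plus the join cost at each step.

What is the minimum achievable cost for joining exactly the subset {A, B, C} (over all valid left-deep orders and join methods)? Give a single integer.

2360

Selinger DP over subsets of {A,B,C}:
  {C}: scan cost=120, card=120
  {B}: scan cost=100, card=100
  {A}: scan cost=80, card=80
  {BC}: card=1200; try (B,hash)→1640, (C,merge)→1860, (C,hash)→1880, (B,merge)→1880, (C,nl_idx)→2000, (C,nl)→12100 …(+1); best=1640 via (B,hash)
  {AC}: card=160; try (C,nl_idx)→800, (A,hash)→1360, (C,merge)→1680, (A,merge)→1720, (C,hash)→1840, (C,nl)→9680 …(+1); best=800 via (C,nl_idx)
  {ABC}: card=1600; try (B,hash)→2360, (B,merge)→3040, (A,hash)→3960, (A,merge)→16680, (B,nl)→16800, (A,nl)→97640; best=2360 via (B,hash)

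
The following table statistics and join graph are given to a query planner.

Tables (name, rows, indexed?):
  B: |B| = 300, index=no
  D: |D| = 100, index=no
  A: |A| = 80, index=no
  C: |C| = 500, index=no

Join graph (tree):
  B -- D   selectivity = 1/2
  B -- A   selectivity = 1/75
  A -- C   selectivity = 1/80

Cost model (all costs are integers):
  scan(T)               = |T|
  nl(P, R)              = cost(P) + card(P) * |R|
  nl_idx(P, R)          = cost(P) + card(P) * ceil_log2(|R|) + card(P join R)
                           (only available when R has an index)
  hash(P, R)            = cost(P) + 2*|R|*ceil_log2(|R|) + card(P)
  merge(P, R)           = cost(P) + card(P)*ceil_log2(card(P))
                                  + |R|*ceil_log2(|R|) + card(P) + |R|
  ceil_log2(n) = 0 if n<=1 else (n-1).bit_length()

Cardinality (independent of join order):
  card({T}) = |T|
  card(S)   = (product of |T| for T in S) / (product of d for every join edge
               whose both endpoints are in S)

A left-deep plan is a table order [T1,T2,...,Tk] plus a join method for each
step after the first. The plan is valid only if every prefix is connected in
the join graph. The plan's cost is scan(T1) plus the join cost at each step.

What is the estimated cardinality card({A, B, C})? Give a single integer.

Tables in S: A(80), B(300), C(500)
Edges inside S: B-A(d=75), A-C(d=80)
numerator = 80 * 300 * 500 = 12000000
denominator = 75 * 80 = 6000
card(S) = 12000000 / 6000 = 2000

2000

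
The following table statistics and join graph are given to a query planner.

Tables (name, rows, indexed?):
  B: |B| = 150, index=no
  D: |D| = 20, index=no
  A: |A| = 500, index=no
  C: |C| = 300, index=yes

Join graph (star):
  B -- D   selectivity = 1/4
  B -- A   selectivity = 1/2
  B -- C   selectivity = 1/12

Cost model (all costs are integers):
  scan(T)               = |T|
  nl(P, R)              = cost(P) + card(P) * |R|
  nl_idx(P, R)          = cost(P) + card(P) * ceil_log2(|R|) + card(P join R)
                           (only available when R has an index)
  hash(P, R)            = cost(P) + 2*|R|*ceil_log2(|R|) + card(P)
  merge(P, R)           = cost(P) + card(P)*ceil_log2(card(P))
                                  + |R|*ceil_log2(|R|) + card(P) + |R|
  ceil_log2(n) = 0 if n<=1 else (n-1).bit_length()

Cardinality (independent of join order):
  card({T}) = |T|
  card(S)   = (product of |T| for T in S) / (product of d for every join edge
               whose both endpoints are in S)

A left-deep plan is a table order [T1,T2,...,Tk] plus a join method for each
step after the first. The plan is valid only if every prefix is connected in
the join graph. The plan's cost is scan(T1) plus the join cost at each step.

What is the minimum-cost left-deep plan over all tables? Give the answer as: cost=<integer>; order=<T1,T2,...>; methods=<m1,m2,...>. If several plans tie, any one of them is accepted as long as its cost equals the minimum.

cost=34400; order=B,D,C,A; methods=hash,hash,hash

Selinger DP (subsets sized 1..n):
  {B}: scan cost=150, card=150
  {D}: scan cost=20, card=20
  {A}: scan cost=500, card=500
  {C}: scan cost=300, card=300
  {BD}: card=750; try (D,hash)→500, (B,merge)→1490, (D,merge)→1620, (B,hash)→2440, (B,nl)→3020, (D,nl)→3150; best=500 via (D,hash)
  {AB}: card=37500; try (B,hash)→3400, (A,merge)→6500, (B,merge)→6850, (A,hash)→9300, (A,nl)→75150, (B,nl)→75500; best=3400 via (B,hash)
  {BC}: card=3750; try (B,hash)→3000, (C,merge)→4500, (B,merge)→4650, (C,nl_idx)→5250, (C,hash)→5700, (C,nl)→45150 …(+1); best=3000 via (B,hash)
  {ABD}: card=187500; try (A,hash)→10250, (A,merge)→13750, (D,hash)→41100, (A,nl)→375500, (D,merge)→641020, (D,nl)→753400; best=10250 via (A,hash)
  {BCD}: card=18750; try (C,hash)→6650, (D,hash)→6950, (C,merge)→11750, (C,nl_idx)→26000, (D,merge)→51870, (D,nl)→78000 …(+1); best=6650 via (C,hash)
  {ABC}: card=937500; try (A,hash)→15750, (C,hash)→46300, (A,merge)→56750, (C,merge)→643900, (C,nl_idx)→1278400, (A,nl)→1878000 …(+1); best=15750 via (A,hash)
  {ABCD}: card=4687500; try (A,hash)→34400, (C,hash)→203150, (A,merge)→311650, (D,hash)→953450, (C,merge)→3575750, (C,nl_idx)→6385250 …(+4); best=34400 via (A,hash)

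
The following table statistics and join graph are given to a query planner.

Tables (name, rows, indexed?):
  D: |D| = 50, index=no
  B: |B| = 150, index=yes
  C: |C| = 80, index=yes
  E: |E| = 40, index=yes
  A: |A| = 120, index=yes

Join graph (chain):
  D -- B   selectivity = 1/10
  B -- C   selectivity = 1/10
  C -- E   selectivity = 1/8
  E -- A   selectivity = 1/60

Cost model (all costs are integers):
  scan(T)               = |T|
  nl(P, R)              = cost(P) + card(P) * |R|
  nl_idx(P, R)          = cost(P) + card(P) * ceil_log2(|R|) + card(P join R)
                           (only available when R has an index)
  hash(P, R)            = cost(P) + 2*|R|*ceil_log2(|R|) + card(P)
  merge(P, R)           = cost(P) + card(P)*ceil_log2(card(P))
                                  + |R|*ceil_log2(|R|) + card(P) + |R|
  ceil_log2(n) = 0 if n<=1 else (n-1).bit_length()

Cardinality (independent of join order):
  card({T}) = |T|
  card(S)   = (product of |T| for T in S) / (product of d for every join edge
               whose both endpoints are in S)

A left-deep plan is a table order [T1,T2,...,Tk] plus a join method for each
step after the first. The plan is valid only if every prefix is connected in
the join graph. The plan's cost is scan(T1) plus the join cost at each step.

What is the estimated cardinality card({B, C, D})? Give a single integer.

Tables in S: B(150), C(80), D(50)
Edges inside S: D-B(d=10), B-C(d=10)
numerator = 150 * 80 * 50 = 600000
denominator = 10 * 10 = 100
card(S) = 600000 / 100 = 6000

6000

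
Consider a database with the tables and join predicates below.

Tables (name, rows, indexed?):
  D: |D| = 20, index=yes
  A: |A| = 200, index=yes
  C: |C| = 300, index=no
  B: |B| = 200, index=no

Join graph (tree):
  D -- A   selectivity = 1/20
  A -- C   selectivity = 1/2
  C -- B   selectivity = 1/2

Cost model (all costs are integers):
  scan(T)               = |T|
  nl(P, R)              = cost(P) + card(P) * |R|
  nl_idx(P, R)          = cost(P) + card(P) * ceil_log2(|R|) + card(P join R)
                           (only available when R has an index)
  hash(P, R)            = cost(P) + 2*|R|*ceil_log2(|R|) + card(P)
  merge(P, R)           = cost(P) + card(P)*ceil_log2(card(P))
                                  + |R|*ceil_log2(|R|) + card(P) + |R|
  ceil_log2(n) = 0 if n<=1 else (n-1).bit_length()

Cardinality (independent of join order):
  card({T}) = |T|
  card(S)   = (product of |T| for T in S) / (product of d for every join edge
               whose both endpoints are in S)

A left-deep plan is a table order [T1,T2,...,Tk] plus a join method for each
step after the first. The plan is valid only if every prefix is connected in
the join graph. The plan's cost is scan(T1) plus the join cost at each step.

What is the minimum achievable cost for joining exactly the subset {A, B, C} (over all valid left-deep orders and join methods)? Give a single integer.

37000

Selinger DP over subsets of {A,B,C}:
  {A}: scan cost=200, card=200
  {C}: scan cost=300, card=300
  {B}: scan cost=200, card=200
  {AC}: card=30000; try (A,hash)→3800, (C,merge)→5000, (A,merge)→5100, (C,hash)→5800, (A,nl_idx)→32700, (C,nl)→60200 …(+1); best=3800 via (A,hash)
  {BC}: card=30000; try (B,hash)→3800, (C,merge)→5000, (B,merge)→5100, (C,hash)→5800, (C,nl)→60200, (B,nl)→60300; best=3800 via (B,hash)
  {ABC}: card=3000000; try (B,hash)→37000, (A,hash)→37000, (B,merge)→485600, (A,merge)→485600, (A,nl_idx)→3243800, (B,nl)→6003800 …(+1); best=37000 via (B,hash)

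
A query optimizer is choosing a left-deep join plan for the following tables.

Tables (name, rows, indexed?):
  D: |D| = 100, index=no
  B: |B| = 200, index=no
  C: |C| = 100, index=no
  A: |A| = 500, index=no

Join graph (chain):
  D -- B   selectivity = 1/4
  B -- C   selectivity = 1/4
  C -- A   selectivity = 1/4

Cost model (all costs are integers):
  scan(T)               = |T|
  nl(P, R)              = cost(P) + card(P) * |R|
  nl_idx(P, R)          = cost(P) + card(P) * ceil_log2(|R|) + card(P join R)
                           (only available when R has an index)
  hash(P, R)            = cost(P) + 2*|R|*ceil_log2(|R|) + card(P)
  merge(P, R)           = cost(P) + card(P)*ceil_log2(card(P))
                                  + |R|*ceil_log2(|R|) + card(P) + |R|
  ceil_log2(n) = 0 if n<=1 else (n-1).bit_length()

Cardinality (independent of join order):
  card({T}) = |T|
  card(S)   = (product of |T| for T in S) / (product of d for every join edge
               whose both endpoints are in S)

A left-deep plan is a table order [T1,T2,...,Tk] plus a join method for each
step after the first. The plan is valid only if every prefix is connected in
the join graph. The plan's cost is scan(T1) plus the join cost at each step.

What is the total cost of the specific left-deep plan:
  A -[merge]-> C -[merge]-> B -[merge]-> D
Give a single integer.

13321400

step 1: scan A: cost=500, card=500
step 2: join C via merge
    card(P join C) = 500*100/(4) = 12500
    cost = 500 + 500*9 + 100*7 + 500 + 100 = 6300
step 3: join B via merge
    card(P join B) = 12500*200/(4) = 625000
    cost = 6300 + 12500*14 + 200*8 + 12500 + 200 = 195600
step 4: join D via merge
    card(P join D) = 625000*100/(4) = 15625000
    cost = 195600 + 625000*20 + 100*7 + 625000 + 100 = 13321400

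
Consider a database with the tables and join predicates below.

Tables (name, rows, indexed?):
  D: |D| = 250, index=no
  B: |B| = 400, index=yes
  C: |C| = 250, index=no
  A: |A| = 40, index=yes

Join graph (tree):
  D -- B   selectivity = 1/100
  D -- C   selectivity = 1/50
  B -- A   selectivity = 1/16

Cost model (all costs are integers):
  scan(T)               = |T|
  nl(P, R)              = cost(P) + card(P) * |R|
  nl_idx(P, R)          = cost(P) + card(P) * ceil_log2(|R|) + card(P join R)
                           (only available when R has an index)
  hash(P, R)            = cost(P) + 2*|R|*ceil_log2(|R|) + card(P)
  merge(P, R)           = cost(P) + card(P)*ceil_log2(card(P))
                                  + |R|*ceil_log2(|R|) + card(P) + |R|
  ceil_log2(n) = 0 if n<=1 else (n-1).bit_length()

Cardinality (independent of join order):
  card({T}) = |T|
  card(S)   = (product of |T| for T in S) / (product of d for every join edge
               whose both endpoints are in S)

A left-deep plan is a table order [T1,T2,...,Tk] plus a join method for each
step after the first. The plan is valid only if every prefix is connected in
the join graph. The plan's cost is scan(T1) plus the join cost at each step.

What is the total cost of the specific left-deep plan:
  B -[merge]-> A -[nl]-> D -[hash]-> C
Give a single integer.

261180

step 1: scan B: cost=400, card=400
step 2: join A via merge
    card(P join A) = 400*40/(16) = 1000
    cost = 400 + 400*9 + 40*6 + 400 + 40 = 4680
step 3: join D via nl
    card(P join D) = 1000*250/(100) = 2500
    cost = 4680 + 1000*250 = 254680
step 4: join C via hash
    card(P join C) = 2500*250/(50) = 12500
    cost = 254680 + 2*250*8 + 2500 = 261180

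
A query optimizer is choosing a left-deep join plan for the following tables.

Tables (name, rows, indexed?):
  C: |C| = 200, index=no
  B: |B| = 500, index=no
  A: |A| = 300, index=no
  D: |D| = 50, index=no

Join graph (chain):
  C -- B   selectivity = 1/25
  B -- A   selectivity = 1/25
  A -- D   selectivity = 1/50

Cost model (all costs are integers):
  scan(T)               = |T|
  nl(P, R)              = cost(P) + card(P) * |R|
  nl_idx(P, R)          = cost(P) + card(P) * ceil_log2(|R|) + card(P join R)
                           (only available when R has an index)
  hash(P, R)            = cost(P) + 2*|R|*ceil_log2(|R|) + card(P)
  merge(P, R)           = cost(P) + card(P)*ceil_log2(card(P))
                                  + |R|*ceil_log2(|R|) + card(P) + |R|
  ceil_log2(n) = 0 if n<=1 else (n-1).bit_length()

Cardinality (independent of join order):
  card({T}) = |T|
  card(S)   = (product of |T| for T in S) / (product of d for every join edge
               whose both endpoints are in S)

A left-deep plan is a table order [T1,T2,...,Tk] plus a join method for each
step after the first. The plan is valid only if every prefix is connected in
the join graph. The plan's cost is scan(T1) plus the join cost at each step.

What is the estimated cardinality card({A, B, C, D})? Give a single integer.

Tables in S: A(300), B(500), C(200), D(50)
Edges inside S: C-B(d=25), B-A(d=25), A-D(d=50)
numerator = 300 * 500 * 200 * 50 = 1500000000
denominator = 25 * 25 * 50 = 31250
card(S) = 1500000000 / 31250 = 48000

48000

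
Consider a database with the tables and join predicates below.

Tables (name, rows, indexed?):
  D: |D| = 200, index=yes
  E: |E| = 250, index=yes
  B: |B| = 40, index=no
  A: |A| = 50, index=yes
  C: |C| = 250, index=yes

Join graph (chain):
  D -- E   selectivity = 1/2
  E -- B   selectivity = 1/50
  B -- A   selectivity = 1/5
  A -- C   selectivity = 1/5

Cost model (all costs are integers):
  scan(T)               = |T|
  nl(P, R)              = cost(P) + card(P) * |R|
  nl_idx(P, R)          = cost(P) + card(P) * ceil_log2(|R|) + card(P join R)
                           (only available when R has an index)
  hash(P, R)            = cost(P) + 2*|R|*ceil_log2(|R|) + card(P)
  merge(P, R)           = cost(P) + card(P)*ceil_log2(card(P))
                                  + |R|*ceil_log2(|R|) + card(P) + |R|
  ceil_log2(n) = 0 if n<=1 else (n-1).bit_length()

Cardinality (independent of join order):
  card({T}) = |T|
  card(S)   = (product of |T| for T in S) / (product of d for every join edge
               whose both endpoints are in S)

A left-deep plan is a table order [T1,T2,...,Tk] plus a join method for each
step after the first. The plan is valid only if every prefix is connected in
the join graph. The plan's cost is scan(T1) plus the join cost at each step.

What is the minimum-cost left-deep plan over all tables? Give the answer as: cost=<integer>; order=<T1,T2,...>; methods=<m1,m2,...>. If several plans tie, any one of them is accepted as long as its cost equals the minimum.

Selinger DP (subsets sized 1..n):
  {D}: scan cost=200, card=200
  {E}: scan cost=250, card=250
  {B}: scan cost=40, card=40
  {A}: scan cost=50, card=50
  {C}: scan cost=250, card=250
  {DE}: card=25000; try (D,hash)→3700, (E,merge)→4250, (D,merge)→4300, (E,hash)→4400, (E,nl_idx)→26800, (D,nl_idx)→27250 …(+2); best=3700 via (D,hash)
  {BE}: card=200; try (E,nl_idx)→560, (B,hash)→980, (E,merge)→2570, (B,merge)→2780, (E,hash)→4080, (E,nl)→10040 …(+1); best=560 via (E,nl_idx)
  {AB}: card=400; try (B,hash)→580, (A,merge)→670, (B,merge)→680, (A,hash)→680, (A,nl_idx)→680, (A,nl)→2040 …(+1); best=580 via (B,hash)
  {AC}: card=2500; try (A,hash)→1100, (C,merge)→2650, (A,merge)→2850, (C,nl_idx)→2950, (C,hash)→4100, (A,nl_idx)→4250 …(+2); best=1100 via (A,hash)
  {BDE}: card=20000; try (D,hash)→3960, (D,merge)→4160, (D,nl_idx)→22160, (B,hash)→29180, (D,nl)→40560, (B,merge)→403980 …(+1); best=3960 via (D,hash)
  {ABE}: card=2000; try (A,hash)→1360, (A,merge)→2710, (A,nl_idx)→3760, (E,hash)→4980, (E,nl_idx)→5780, (E,merge)→6830 …(+2); best=1360 via (A,hash)
  {ABC}: card=20000; try (B,hash)→4080, (C,hash)→4980, (C,merge)→6830, (C,nl_idx)→23780, (B,merge)→33880, (C,nl)→100580 …(+1); best=4080 via (B,hash)
  {ABDE}: card=200000; try (D,hash)→6560, (A,hash)→24560, (D,merge)→27160, (D,nl_idx)→217360, (A,nl_idx)→323960, (A,merge)→324310 …(+2); best=6560 via (D,hash)
  {ABCE}: card=100000; try (C,hash)→7360, (C,merge)→27610, (E,hash)→28080, (C,nl_idx)→117360, (E,nl_idx)→264080, (E,merge)→326330 …(+2); best=7360 via (C,hash)
  {ABCDE}: card=10000000; try (D,hash)→110560, (C,hash)→210560, (D,merge)→1809160, (C,merge)→3808810, (D,nl_idx)→10807360, (C,nl_idx)→11606560 …(+2); best=110560 via (D,hash)

cost=110560; order=B,E,A,C,D; methods=nl_idx,hash,hash,hash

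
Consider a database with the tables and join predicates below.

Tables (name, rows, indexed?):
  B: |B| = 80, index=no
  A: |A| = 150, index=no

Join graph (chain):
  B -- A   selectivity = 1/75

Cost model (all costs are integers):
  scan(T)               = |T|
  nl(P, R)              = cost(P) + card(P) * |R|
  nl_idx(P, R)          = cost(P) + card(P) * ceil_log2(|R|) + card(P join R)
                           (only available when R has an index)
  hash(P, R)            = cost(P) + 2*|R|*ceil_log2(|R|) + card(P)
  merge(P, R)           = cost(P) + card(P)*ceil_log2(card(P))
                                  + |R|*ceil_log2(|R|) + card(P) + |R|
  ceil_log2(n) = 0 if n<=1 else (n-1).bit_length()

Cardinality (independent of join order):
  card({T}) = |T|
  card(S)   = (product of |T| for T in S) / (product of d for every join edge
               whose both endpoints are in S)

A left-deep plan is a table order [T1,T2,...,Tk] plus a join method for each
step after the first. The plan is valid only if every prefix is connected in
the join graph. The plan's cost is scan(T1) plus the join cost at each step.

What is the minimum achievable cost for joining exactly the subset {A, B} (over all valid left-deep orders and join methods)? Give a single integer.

Selinger DP over subsets of {A,B}:
  {B}: scan cost=80, card=80
  {A}: scan cost=150, card=150
  {AB}: card=160; try (B,hash)→1420, (A,merge)→2070, (B,merge)→2140, (A,hash)→2560, (A,nl)→12080, (B,nl)→12150; best=1420 via (B,hash)

1420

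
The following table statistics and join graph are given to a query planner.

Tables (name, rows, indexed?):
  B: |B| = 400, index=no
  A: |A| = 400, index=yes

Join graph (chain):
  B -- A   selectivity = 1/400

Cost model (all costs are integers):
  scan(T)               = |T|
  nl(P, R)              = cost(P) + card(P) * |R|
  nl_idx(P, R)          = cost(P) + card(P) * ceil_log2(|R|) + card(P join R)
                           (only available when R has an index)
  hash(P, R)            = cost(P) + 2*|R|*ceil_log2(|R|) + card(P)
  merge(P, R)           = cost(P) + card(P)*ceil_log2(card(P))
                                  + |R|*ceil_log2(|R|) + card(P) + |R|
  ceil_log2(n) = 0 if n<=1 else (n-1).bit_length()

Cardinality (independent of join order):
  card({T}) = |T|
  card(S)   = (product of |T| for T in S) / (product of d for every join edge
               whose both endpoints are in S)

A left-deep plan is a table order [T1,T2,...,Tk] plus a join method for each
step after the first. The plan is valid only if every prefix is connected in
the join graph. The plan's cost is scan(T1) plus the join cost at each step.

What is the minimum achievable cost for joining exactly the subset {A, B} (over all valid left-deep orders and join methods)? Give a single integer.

4400

Selinger DP over subsets of {A,B}:
  {B}: scan cost=400, card=400
  {A}: scan cost=400, card=400
  {AB}: card=400; try (A,nl_idx)→4400, (B,hash)→8000, (A,hash)→8000, (B,merge)→8400, (A,merge)→8400, (B,nl)→160400 …(+1); best=4400 via (A,nl_idx)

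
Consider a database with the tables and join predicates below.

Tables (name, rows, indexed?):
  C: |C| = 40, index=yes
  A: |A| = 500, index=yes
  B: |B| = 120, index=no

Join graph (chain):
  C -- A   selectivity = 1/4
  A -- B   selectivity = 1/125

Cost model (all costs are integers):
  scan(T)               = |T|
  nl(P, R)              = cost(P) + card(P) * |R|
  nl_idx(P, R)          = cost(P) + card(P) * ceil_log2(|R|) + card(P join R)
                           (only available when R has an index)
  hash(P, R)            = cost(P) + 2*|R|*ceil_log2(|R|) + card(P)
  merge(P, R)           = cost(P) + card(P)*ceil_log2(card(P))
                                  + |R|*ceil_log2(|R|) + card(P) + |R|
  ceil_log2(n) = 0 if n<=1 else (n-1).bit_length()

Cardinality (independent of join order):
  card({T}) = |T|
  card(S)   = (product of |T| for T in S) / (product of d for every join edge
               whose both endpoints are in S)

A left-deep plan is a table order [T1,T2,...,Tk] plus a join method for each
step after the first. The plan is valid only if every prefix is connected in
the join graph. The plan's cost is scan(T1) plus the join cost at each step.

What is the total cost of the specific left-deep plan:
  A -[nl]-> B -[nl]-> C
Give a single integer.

step 1: scan A: cost=500, card=500
step 2: join B via nl
    card(P join B) = 500*120/(125) = 480
    cost = 500 + 500*120 = 60500
step 3: join C via nl
    card(P join C) = 480*40/(4) = 4800
    cost = 60500 + 480*40 = 79700

79700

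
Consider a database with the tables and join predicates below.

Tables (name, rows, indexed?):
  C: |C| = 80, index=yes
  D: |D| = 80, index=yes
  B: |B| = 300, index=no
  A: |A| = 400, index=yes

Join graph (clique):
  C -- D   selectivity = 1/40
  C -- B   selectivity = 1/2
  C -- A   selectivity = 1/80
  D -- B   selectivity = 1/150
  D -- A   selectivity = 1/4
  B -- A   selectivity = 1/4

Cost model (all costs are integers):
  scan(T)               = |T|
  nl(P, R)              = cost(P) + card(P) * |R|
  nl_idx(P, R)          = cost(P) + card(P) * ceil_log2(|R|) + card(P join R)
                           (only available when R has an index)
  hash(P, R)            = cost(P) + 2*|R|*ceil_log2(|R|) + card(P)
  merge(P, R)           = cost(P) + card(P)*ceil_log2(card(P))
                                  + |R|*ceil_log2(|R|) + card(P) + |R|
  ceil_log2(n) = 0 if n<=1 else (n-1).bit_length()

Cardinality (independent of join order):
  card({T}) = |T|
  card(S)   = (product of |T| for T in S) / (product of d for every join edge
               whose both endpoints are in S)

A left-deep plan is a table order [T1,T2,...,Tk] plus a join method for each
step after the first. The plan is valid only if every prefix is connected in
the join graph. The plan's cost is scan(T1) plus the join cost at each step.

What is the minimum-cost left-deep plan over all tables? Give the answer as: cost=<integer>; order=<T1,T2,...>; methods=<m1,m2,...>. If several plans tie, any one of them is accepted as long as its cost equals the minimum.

Selinger DP (subsets sized 1..n):
  {C}: scan cost=80, card=80
  {D}: scan cost=80, card=80
  {B}: scan cost=300, card=300
  {A}: scan cost=400, card=400
  {CD}: card=160; try (D,nl_idx)→800, (C,nl_idx)→800, (D,hash)→1280, (C,hash)→1280, (D,merge)→1360, (C,merge)→1360 …(+2); best=800 via (D,nl_idx)
  {BC}: card=12000; try (C,hash)→1720, (B,merge)→3720, (C,merge)→3940, (B,hash)→5560, (C,nl_idx)→14400, (B,nl)→24080 …(+1); best=1720 via (C,hash)
  {AC}: card=400; try (A,nl_idx)→1200, (C,hash)→1920, (C,nl_idx)→3600, (A,merge)→4720, (C,merge)→5040, (A,hash)→7360 …(+2); best=1200 via (A,nl_idx)
  {BD}: card=160; try (D,hash)→1720, (D,nl_idx)→2560, (B,merge)→3720, (D,merge)→3940, (B,hash)→5560, (B,nl)→24080 …(+1); best=1720 via (D,hash)
  {AD}: card=8000; try (D,hash)→1920, (A,merge)→4720, (D,merge)→5040, (A,hash)→7360, (A,nl_idx)→8800, (D,nl_idx)→11200 …(+2); best=1920 via (D,hash)
  {AB}: card=30000; try (B,hash)→6200, (A,merge)→7300, (B,merge)→7400, (A,hash)→7800, (A,nl_idx)→33000, (A,nl)→120300 …(+1); best=6200 via (B,hash)
  {BCD}: card=160; try (C,hash)→3000, (C,nl_idx)→3000, (C,merge)→3800, (B,merge)→5240, (B,hash)→6360, (C,nl)→14520 …(+5); best=3000 via (C,hash)
  {ACD}: card=200; try (A,nl_idx)→2440, (D,hash)→2720, (D,nl_idx)→4200, (D,merge)→5840, (A,merge)→6240, (A,hash)→8160 …(+6); best=2440 via (A,nl_idx)
  {ABC}: card=15000; try (B,hash)→7000, (B,merge)→8200, (A,hash)→20920, (C,hash)→37320, (B,nl)→121200, (A,nl_idx)→124720 …(+5); best=7000 via (B,hash)
  {ABD}: card=4000; try (A,merge)→7160, (A,nl_idx)→7160, (A,hash)→9080, (B,hash)→15320, (D,hash)→37320, (A,nl)→65720 …(+5); best=7160 via (A,merge)
  {ABCD}: card=50; try (A,nl_idx)→4490, (B,merge)→7240, (B,hash)→8040, (A,merge)→8440, (A,hash)→10360, (C,hash)→12280 …(+9); best=4490 via (A,nl_idx)

cost=4490; order=B,D,C,A; methods=hash,hash,nl_idx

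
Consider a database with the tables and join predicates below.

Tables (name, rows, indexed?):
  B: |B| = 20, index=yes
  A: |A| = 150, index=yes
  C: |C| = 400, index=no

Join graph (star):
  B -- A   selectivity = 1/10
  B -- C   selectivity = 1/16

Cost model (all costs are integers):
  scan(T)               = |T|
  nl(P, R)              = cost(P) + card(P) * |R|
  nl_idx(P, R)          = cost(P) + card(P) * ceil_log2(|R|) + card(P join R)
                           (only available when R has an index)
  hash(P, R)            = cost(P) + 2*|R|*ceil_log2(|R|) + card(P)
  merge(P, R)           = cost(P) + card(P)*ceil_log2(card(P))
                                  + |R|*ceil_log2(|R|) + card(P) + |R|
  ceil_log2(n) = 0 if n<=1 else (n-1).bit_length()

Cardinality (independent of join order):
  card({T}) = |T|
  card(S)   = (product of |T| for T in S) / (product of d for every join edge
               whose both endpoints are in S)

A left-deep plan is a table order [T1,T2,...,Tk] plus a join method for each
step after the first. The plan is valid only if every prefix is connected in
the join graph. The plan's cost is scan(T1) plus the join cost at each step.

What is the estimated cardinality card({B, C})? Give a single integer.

Tables in S: B(20), C(400)
Edges inside S: B-C(d=16)
numerator = 20 * 400 = 8000
denominator = 16 = 16
card(S) = 8000 / 16 = 500

500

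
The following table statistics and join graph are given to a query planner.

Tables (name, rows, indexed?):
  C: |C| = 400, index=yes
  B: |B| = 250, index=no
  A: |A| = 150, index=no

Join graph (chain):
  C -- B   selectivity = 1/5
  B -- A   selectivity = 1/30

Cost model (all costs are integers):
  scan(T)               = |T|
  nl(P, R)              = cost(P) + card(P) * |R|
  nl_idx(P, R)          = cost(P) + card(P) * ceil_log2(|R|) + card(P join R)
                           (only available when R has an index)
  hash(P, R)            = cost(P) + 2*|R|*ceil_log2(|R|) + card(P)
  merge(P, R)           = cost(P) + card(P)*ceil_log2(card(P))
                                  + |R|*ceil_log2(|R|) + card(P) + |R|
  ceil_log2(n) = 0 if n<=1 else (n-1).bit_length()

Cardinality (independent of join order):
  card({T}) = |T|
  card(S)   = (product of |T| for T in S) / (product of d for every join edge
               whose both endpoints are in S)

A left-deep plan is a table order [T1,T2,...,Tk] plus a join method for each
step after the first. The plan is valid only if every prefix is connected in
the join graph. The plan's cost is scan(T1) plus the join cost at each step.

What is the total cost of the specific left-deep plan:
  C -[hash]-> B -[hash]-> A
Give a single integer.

27200

step 1: scan C: cost=400, card=400
step 2: join B via hash
    card(P join B) = 400*250/(5) = 20000
    cost = 400 + 2*250*8 + 400 = 4800
step 3: join A via hash
    card(P join A) = 20000*150/(30) = 100000
    cost = 4800 + 2*150*8 + 20000 = 27200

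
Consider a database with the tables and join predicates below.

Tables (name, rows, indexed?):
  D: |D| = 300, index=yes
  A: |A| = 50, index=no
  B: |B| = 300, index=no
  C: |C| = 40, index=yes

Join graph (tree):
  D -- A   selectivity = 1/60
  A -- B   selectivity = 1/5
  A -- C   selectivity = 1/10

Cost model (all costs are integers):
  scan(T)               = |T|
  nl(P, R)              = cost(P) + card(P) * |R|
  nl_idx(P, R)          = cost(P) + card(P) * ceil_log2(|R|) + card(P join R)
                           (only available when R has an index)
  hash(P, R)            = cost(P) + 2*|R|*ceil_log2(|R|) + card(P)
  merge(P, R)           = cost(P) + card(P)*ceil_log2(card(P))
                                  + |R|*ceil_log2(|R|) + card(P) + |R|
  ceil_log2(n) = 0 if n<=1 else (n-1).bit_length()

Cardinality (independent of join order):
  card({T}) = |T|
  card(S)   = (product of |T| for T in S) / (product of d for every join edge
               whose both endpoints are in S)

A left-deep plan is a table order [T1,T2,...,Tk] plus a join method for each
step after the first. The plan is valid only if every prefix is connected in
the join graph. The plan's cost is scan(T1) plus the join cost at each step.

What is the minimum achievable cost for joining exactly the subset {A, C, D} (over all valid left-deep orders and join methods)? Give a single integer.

Selinger DP over subsets of {A,C,D}:
  {D}: scan cost=300, card=300
  {A}: scan cost=50, card=50
  {C}: scan cost=40, card=40
  {AD}: card=250; try (D,nl_idx)→750, (A,hash)→1200, (D,merge)→3400, (A,merge)→3650, (D,hash)→5500, (D,nl)→15050 …(+1); best=750 via (D,nl_idx)
  {AC}: card=200; try (C,nl_idx)→550, (C,hash)→580, (A,merge)→670, (C,merge)→680, (A,hash)→680, (A,nl)→2040 …(+1); best=550 via (C,nl_idx)
  {ACD}: card=1000; try (C,hash)→1480, (C,nl_idx)→3250, (C,merge)→3280, (D,nl_idx)→3350, (D,merge)→5350, (D,hash)→6150 …(+2); best=1480 via (C,hash)

1480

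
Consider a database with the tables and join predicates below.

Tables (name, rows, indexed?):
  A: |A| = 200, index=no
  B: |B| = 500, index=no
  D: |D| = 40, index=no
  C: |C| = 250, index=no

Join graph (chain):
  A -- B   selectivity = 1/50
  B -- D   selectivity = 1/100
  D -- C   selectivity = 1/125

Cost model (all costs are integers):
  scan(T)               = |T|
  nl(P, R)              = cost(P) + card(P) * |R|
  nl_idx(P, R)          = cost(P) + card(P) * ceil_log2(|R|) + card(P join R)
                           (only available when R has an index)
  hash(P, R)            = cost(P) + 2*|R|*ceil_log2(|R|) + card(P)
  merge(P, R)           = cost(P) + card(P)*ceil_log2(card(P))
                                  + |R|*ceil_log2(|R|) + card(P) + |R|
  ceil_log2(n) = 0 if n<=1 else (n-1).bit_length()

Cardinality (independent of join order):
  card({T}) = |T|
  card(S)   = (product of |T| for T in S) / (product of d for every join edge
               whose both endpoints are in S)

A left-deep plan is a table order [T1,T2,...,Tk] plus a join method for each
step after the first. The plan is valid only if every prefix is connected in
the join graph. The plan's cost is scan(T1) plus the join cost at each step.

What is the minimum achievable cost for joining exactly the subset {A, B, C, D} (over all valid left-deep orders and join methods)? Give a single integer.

9130

Selinger DP over subsets of {A,B,C,D}:
  {A}: scan cost=200, card=200
  {B}: scan cost=500, card=500
  {D}: scan cost=40, card=40
  {C}: scan cost=250, card=250
  {AB}: card=2000; try (A,hash)→4200, (B,merge)→7000, (A,merge)→7300, (B,hash)→9400, (B,nl)→100200, (A,nl)→100500; best=4200 via (A,hash)
  {BD}: card=200; try (D,hash)→1480, (B,merge)→5320, (D,merge)→5780, (B,hash)→9080, (B,nl)→20040, (D,nl)→20500; best=1480 via (D,hash)
  {CD}: card=80; try (D,hash)→980, (C,merge)→2570, (D,merge)→2780, (C,hash)→4080, (C,nl)→10040, (D,nl)→10250; best=980 via (D,hash)
  {ABD}: card=800; try (A,hash)→4880, (A,merge)→5080, (D,hash)→6680, (D,merge)→28480, (A,nl)→41480, (D,nl)→84200; best=4880 via (A,hash)
  {BCD}: card=400; try (C,merge)→5530, (C,hash)→5680, (B,merge)→6620, (B,hash)→10060, (B,nl)→40980, (C,nl)→51480; best=5530 via (C,merge)
  {ABCD}: card=1600; try (A,hash)→9130, (C,hash)→9680, (A,merge)→11330, (C,merge)→15930, (A,nl)→85530, (C,nl)→204880; best=9130 via (A,hash)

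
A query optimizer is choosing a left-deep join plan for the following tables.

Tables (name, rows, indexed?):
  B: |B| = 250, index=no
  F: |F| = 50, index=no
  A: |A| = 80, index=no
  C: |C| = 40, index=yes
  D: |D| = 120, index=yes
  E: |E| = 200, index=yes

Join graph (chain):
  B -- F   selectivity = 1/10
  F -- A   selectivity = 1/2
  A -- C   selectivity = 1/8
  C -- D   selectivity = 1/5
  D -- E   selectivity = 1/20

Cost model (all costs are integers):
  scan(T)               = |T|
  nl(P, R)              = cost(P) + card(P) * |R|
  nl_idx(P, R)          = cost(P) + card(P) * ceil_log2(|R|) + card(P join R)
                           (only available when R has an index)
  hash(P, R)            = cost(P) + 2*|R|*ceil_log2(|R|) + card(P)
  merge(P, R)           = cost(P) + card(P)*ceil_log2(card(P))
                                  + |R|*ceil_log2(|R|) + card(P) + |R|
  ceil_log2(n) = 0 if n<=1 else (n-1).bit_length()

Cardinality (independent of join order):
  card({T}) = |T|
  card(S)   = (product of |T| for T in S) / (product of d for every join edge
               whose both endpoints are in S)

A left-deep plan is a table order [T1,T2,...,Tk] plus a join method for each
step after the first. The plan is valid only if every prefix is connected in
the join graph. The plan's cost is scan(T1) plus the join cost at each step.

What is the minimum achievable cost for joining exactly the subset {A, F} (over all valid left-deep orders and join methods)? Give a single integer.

Selinger DP over subsets of {A,F}:
  {F}: scan cost=50, card=50
  {A}: scan cost=80, card=80
  {AF}: card=2000; try (F,hash)→760, (A,merge)→1040, (F,merge)→1070, (A,hash)→1220, (A,nl)→4050, (F,nl)→4080; best=760 via (F,hash)

760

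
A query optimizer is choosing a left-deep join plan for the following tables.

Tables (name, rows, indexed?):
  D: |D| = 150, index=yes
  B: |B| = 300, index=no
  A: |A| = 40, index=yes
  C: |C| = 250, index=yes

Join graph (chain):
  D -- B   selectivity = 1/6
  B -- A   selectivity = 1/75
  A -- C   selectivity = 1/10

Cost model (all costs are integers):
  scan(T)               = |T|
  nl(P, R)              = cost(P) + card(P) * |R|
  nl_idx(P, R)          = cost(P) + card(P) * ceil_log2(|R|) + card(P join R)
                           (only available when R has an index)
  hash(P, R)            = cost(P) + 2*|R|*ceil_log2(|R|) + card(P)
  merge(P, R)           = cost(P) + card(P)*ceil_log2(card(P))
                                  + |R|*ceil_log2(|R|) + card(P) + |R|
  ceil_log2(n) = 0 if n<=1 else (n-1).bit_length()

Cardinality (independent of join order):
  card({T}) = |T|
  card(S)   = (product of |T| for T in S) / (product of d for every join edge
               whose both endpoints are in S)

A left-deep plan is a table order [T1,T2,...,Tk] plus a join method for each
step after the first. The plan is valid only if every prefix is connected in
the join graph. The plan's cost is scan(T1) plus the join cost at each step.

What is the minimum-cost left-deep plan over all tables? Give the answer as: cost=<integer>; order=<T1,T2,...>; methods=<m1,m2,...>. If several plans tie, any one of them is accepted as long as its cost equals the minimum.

Selinger DP (subsets sized 1..n):
  {D}: scan cost=150, card=150
  {B}: scan cost=300, card=300
  {A}: scan cost=40, card=40
  {C}: scan cost=250, card=250
  {BD}: card=7500; try (D,hash)→3000, (B,merge)→4500, (D,merge)→4650, (B,hash)→5700, (D,nl_idx)→10200, (B,nl)→45150 …(+1); best=3000 via (D,hash)
  {AB}: card=160; try (A,hash)→1080, (A,nl_idx)→2260, (B,merge)→3320, (A,merge)→3580, (B,hash)→5480, (B,nl)→12040 …(+1); best=1080 via (A,hash)
  {AC}: card=1000; try (A,hash)→980, (C,nl_idx)→1360, (C,merge)→2570, (A,nl_idx)→2750, (A,merge)→2780, (C,hash)→4080 …(+2); best=980 via (A,hash)
  {ABD}: card=4000; try (D,hash)→3640, (D,merge)→3870, (D,nl_idx)→6360, (A,hash)→10980, (D,nl)→25080, (A,nl_idx)→52000 …(+2); best=3640 via (D,hash)
  {ABC}: card=4000; try (C,merge)→4770, (C,hash)→5240, (C,nl_idx)→6360, (B,hash)→7380, (B,merge)→14980, (C,nl)→41080 …(+1); best=4770 via (C,merge)
  {ABCD}: card=100000; try (D,hash)→11170, (C,hash)→11640, (C,merge)→57890, (D,merge)→58120, (C,nl_idx)→135640, (D,nl_idx)→136770 …(+2); best=11170 via (D,hash)

cost=11170; order=B,A,C,D; methods=hash,merge,hash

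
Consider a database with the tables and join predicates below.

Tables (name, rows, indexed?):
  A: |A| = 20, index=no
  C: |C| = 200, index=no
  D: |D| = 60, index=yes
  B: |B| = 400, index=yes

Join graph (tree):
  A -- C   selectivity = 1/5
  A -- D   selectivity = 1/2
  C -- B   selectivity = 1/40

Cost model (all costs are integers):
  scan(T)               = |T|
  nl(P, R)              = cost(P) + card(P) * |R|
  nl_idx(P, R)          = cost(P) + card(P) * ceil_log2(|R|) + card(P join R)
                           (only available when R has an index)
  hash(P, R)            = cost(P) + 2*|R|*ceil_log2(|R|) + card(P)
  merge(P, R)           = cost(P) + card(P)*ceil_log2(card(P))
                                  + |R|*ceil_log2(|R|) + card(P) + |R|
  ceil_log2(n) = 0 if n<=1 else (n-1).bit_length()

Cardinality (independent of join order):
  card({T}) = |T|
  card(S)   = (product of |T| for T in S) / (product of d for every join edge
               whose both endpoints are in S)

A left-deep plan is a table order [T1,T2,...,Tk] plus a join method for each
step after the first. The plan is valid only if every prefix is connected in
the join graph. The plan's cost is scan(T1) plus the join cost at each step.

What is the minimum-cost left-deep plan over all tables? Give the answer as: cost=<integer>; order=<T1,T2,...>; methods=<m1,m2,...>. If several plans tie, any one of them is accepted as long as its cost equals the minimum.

cost=14920; order=B,C,A,D; methods=hash,hash,hash

Selinger DP (subsets sized 1..n):
  {A}: scan cost=20, card=20
  {C}: scan cost=200, card=200
  {D}: scan cost=60, card=60
  {B}: scan cost=400, card=400
  {AC}: card=800; try (A,hash)→600, (C,merge)→1940, (A,merge)→2120, (C,hash)→3240, (C,nl)→4020, (A,nl)→4200; best=600 via (A,hash)
  {AD}: card=600; try (A,hash)→320, (D,merge)→560, (A,merge)→600, (D,nl_idx)→740, (D,hash)→760, (D,nl)→1220 …(+1); best=320 via (A,hash)
  {BC}: card=2000; try (C,hash)→4000, (B,nl_idx)→4000, (B,merge)→6000, (C,merge)→6200, (B,hash)→7600, (B,nl)→80200 …(+1); best=4000 via (C,hash)
  {ACD}: card=24000; try (D,hash)→2120, (C,hash)→4120, (C,merge)→8720, (D,merge)→9820, (D,nl_idx)→29400, (D,nl)→48600 …(+1); best=2120 via (D,hash)
  {ABC}: card=8000; try (A,hash)→6200, (B,hash)→8600, (B,merge)→13400, (B,nl_idx)→15800, (A,merge)→28120, (A,nl)→44000 …(+1); best=6200 via (A,hash)
  {ABCD}: card=240000; try (D,hash)→14920, (B,hash)→33320, (D,merge)→118620, (D,nl_idx)→294200, (B,merge)→390120, (B,nl_idx)→458120 …(+2); best=14920 via (D,hash)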